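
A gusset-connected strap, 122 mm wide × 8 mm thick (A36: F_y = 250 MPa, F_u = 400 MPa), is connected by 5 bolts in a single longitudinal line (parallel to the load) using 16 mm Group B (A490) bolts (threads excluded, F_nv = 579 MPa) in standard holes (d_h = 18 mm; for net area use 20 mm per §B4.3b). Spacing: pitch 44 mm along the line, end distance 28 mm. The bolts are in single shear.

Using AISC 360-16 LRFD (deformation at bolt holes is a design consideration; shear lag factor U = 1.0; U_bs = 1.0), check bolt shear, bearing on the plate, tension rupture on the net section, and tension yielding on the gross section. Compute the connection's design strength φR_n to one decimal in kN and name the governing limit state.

219.6 kN (gross-section yield governs)

Bolt shear: A_b = π(16)²/4 = 201.06 mm². φR_n = 0.75 × 579 × 201.06 × 5 × 1 = 436.6 kN.
Bearing (8 mm plate, F_u = 400 MPa): end bolts L_c = 28 − 18/2 = 19, R_n = min(1.2×19×8×400, 2.4×16×8×400) = 72.96 kN/bolt; interior L_c = 44 − 18 = 26, R_n = 99.84 kN/bolt. φR_n = 0.75 × (1×72.96 + 4×99.84) = 354.2 kN.
Tension rupture (net): A_n = (122 − 1×20)×8 = 816 mm² (U = 1.0, A_e = A_n). φR_n = 0.75 × 400 × 816 = 244.8 kN.
Tension yield (gross): A_g = 122×8 = 976 mm². φR_n = 0.90 × 250 × 976 = 219.6 kN.
Governing: min(436.6, 354.2, 244.8, 219.6) = 219.6 kN → gross-section yield.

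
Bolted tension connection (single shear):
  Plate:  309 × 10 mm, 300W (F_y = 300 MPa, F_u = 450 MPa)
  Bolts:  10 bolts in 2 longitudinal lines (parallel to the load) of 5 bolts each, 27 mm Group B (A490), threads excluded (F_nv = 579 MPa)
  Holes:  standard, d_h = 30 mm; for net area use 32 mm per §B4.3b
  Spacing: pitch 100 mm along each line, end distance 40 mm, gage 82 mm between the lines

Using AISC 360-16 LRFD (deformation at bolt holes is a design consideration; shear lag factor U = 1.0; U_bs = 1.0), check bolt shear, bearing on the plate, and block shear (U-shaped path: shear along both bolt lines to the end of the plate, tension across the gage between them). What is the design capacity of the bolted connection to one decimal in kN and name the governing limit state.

Bolt shear: A_b = π(27)²/4 = 572.56 mm². φR_n = 0.75 × 579 × 572.56 × 10 × 1 = 2486.3 kN.
Bearing (10 mm plate, F_u = 450 MPa): end bolts L_c = 40 − 30/2 = 25, R_n = min(1.2×25×10×450, 2.4×27×10×450) = 135 kN/bolt; interior L_c = 100 − 30 = 70, R_n = 291.6 kN/bolt. φR_n = 0.75 × (2×135 + 8×291.6) = 1952.1 kN.
Block shear: shear path 2×[40+4×100] = 2×440 mm, A_gv = 8800, A_nv = 2×(440 − 4.5×32)×10 = 5920 mm²; tension across gage: (82 − 1×32)×10 = 500 mm². R_n = min(0.6×450×5920, 0.6×300×8800) + 1.0×450×500 = min(1598.4, 1584) + 225 = 1809 kN. φR_n = 0.75 × 1809 = 1356.8 kN.
Governing: min(2486.3, 1952.1, 1356.8) = 1356.8 kN → block shear.

1356.8 kN (block shear governs)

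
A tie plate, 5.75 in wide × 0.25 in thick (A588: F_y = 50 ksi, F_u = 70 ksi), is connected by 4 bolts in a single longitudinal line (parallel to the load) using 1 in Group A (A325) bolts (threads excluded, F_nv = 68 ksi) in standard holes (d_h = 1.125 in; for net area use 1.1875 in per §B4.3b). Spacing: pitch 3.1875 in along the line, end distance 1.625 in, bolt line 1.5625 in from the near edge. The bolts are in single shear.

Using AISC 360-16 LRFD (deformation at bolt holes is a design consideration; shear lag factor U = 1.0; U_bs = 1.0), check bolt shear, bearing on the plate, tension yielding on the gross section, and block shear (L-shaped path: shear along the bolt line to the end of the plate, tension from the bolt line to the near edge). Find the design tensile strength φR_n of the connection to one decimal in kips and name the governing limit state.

Bolt shear: A_b = π(1)²/4 = 0.7854 in². φR_n = 0.75 × 68 × 0.7854 × 4 × 1 = 160.2 kips.
Bearing (0.25 in plate, F_u = 70 ksi): end bolts L_c = 1.625 − 1.125/2 = 1.0625, R_n = min(1.2×1.0625×0.25×70, 2.4×1×0.25×70) = 22.313 kips/bolt; interior L_c = 3.1875 − 1.125 = 2.0625, R_n = 42 kips/bolt. φR_n = 0.75 × (1×22.313 + 3×42) = 111.2 kips.
Tension yield (gross): A_g = 5.75×0.25 = 1.4375 in². φR_n = 0.90 × 50 × 1.4375 = 64.7 kips.
Block shear: shear path 1×[1.625+3×3.1875] = 1×11.1875 in, A_gv = 2.7969, A_nv = 1×(11.1875 − 3.5×1.1875)×0.25 = 1.7578 in²; tension to near edge: (1.5625 − 0.5×1.1875)×0.25 = 0.24219 in². R_n = min(0.6×70×1.7578, 0.6×50×2.7969) + 1.0×70×0.24219 = min(73.828, 83.907) + 16.953 = 90.781 kips. φR_n = 0.75 × 90.781 = 68.1 kips.
Governing: min(160.2, 111.2, 64.7, 68.1) = 64.7 kips → gross-section yield.

64.7 kips (gross-section yield governs)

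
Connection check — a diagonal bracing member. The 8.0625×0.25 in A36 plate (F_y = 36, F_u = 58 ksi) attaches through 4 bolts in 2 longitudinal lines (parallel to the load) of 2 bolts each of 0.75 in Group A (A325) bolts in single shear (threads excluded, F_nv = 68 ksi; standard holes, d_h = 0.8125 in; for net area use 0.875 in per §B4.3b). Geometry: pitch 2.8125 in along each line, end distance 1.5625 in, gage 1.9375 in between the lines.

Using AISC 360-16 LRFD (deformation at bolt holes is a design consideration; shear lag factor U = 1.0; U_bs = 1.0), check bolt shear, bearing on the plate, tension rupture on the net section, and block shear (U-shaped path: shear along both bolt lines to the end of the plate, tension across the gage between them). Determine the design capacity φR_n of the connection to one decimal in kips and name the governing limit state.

Bolt shear: A_b = π(0.75)²/4 = 0.44179 in². φR_n = 0.75 × 68 × 0.44179 × 4 × 1 = 90.1 kips.
Bearing (0.25 in plate, F_u = 58 ksi): end bolts L_c = 1.5625 − 0.8125/2 = 1.15625, R_n = min(1.2×1.15625×0.25×58, 2.4×0.75×0.25×58) = 20.119 kips/bolt; interior L_c = 2.8125 − 0.8125 = 2, R_n = 26.1 kips/bolt. φR_n = 0.75 × (2×20.119 + 2×26.1) = 69.3 kips.
Tension rupture (net): A_n = (8.0625 − 2×0.875)×0.25 = 1.5781 in² (U = 1.0, A_e = A_n). φR_n = 0.75 × 58 × 1.5781 = 68.6 kips.
Block shear: shear path 2×[1.5625+1×2.8125] = 2×4.375 in, A_gv = 2.1875, A_nv = 2×(4.375 − 1.5×0.875)×0.25 = 1.5313 in²; tension across gage: (1.9375 − 1×0.875)×0.25 = 0.26563 in². R_n = min(0.6×58×1.5313, 0.6×36×2.1875) + 1.0×58×0.26563 = min(53.289, 47.25) + 15.407 = 62.657 kips. φR_n = 0.75 × 62.657 = 47.0 kips.
Governing: min(90.1, 69.3, 68.6, 47.0) = 47.0 kips → block shear.

47.0 kips (block shear governs)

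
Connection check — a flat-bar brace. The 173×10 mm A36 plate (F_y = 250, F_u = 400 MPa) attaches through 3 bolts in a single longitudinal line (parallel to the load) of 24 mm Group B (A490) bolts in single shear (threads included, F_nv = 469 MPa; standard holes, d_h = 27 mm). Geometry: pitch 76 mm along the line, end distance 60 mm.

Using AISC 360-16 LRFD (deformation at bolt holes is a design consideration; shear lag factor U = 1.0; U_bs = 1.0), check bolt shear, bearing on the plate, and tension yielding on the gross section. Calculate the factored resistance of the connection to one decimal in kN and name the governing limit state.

389.3 kN (gross-section yield governs)

Bolt shear: A_b = π(24)²/4 = 452.39 mm². φR_n = 0.75 × 469 × 452.39 × 3 × 1 = 477.4 kN.
Bearing (10 mm plate, F_u = 400 MPa): end bolts L_c = 60 − 27/2 = 46.5, R_n = min(1.2×46.5×10×400, 2.4×24×10×400) = 223.2 kN/bolt; interior L_c = 76 − 27 = 49, R_n = 230.4 kN/bolt. φR_n = 0.75 × (1×223.2 + 2×230.4) = 513.0 kN.
Tension yield (gross): A_g = 173×10 = 1730 mm². φR_n = 0.90 × 250 × 1730 = 389.3 kN.
Governing: min(477.4, 513.0, 389.3) = 389.3 kN → gross-section yield.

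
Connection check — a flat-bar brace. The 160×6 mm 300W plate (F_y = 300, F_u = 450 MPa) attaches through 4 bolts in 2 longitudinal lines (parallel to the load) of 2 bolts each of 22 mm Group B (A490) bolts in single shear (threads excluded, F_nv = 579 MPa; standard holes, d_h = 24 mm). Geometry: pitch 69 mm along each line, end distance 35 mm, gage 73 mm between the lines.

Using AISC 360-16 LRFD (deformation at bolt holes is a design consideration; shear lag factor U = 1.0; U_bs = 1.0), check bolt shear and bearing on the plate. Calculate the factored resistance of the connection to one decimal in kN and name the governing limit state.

325.6 kN (bearing governs)

Bolt shear: A_b = π(22)²/4 = 380.13 mm². φR_n = 0.75 × 579 × 380.13 × 4 × 1 = 660.3 kN.
Bearing (6 mm plate, F_u = 450 MPa): end bolts L_c = 35 − 24/2 = 23, R_n = min(1.2×23×6×450, 2.4×22×6×450) = 74.52 kN/bolt; interior L_c = 69 − 24 = 45, R_n = 142.56 kN/bolt. φR_n = 0.75 × (2×74.52 + 2×142.56) = 325.6 kN.
Governing: min(660.3, 325.6) = 325.6 kN → bearing.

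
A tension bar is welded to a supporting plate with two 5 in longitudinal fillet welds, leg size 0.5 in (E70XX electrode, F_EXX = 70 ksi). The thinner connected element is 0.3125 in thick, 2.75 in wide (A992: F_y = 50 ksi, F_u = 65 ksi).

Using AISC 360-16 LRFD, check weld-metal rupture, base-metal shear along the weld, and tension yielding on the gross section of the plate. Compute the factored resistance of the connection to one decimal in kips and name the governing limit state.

38.7 kips (gross-section yield governs)

Weld metal: throat = 0.707×0.5 = 0.3535 in, L = 2×5 = 10 in. φR_n = 0.75 × 0.6 × 70 × 0.3535 × 10 = 111.4 kips.
Base metal shear (0.3125 in plate): yield φR_n = 1.0×0.6×50×0.3125×10 = 93.8 kips; rupture φR_n = 0.75×0.6×65×0.3125×10 = 91.4 kips; take 91.4 kips (rupture).
Tension yield (gross): A_g = 2.75×0.3125 = 0.85938 in². φR_n = 0.90 × 50 × 0.85938 = 38.7 kips.
Governing: min(111.4, 91.4, 38.7) = 38.7 kips → gross-section yield.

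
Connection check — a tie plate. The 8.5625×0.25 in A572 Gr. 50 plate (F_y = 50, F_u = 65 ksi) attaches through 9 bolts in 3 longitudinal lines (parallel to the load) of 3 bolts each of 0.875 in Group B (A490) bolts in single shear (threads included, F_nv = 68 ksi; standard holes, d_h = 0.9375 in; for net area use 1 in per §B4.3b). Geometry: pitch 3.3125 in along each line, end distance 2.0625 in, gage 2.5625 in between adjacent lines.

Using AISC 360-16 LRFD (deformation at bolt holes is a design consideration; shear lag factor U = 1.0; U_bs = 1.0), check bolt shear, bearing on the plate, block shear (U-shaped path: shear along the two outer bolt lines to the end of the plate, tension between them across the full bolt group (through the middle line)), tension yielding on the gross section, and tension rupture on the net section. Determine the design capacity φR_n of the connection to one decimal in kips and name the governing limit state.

67.8 kips (net-section rupture governs)

Bolt shear: A_b = π(0.875)²/4 = 0.60132 in². φR_n = 0.75 × 68 × 0.60132 × 9 × 1 = 276.0 kips.
Bearing (0.25 in plate, F_u = 65 ksi): end bolts L_c = 2.0625 − 0.9375/2 = 1.59375, R_n = min(1.2×1.59375×0.25×65, 2.4×0.875×0.25×65) = 31.078 kips/bolt; interior L_c = 3.3125 − 0.9375 = 2.375, R_n = 34.125 kips/bolt. φR_n = 0.75 × (3×31.078 + 6×34.125) = 223.5 kips.
Block shear: shear path 2×[2.0625+2×3.3125] = 2×8.6875 in, A_gv = 4.3438, A_nv = 2×(8.6875 − 2.5×1)×0.25 = 3.0938 in²; tension across gage: (5.125 − 2×1)×0.25 = 0.78125 in². R_n = min(0.6×65×3.0938, 0.6×50×4.3438) + 1.0×65×0.78125 = min(120.66, 130.31) + 50.781 = 171.44 kips. φR_n = 0.75 × 171.44 = 128.6 kips.
Tension yield (gross): A_g = 8.5625×0.25 = 2.1406 in². φR_n = 0.90 × 50 × 2.1406 = 96.3 kips.
Tension rupture (net): A_n = (8.5625 − 3×1)×0.25 = 1.3906 in² (U = 1.0, A_e = A_n). φR_n = 0.75 × 65 × 1.3906 = 67.8 kips.
Governing: min(276.0, 223.5, 128.6, 96.3, 67.8) = 67.8 kips → net-section rupture.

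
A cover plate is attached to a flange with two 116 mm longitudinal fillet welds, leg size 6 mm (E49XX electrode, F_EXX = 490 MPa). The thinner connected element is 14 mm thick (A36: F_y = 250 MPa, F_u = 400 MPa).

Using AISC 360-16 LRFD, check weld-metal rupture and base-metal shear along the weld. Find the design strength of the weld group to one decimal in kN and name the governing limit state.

217.0 kN (weld metal governs)

Weld metal: throat = 0.707×6 = 4.242 mm, L = 2×116 = 232 mm. φR_n = 0.75 × 0.6 × 490 × 4.242 × 232 = 217.0 kN.
Base metal shear (14 mm plate): yield φR_n = 1.0×0.6×250×14×232 = 487.2 kN; rupture φR_n = 0.75×0.6×400×14×232 = 584.6 kN; take 487.2 kN (yield).
Governing: min(217.0, 487.2) = 217.0 kN → weld metal.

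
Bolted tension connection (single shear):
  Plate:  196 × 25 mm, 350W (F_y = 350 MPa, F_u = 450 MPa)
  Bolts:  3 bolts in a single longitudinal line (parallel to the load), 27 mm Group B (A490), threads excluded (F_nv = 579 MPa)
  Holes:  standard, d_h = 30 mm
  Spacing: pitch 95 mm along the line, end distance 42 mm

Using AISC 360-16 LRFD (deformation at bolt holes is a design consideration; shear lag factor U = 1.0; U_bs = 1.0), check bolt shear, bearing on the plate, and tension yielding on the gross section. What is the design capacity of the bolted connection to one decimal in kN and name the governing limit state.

Bolt shear: A_b = π(27)²/4 = 572.56 mm². φR_n = 0.75 × 579 × 572.56 × 3 × 1 = 745.9 kN.
Bearing (25 mm plate, F_u = 450 MPa): end bolts L_c = 42 − 30/2 = 27, R_n = min(1.2×27×25×450, 2.4×27×25×450) = 364.5 kN/bolt; interior L_c = 95 − 30 = 65, R_n = 729 kN/bolt. φR_n = 0.75 × (1×364.5 + 2×729) = 1366.9 kN.
Tension yield (gross): A_g = 196×25 = 4900 mm². φR_n = 0.90 × 350 × 4900 = 1543.5 kN.
Governing: min(745.9, 1366.9, 1543.5) = 745.9 kN → bolt shear.

745.9 kN (bolt shear governs)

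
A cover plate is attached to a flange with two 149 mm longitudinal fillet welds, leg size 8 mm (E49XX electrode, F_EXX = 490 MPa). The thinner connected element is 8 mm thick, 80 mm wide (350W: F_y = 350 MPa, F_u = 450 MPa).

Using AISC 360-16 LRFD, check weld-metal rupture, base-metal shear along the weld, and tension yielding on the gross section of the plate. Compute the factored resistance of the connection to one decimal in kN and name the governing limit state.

201.6 kN (gross-section yield governs)

Weld metal: throat = 0.707×8 = 5.656 mm, L = 2×149 = 298 mm. φR_n = 0.75 × 0.6 × 490 × 5.656 × 298 = 371.7 kN.
Base metal shear (8 mm plate): yield φR_n = 1.0×0.6×350×8×298 = 500.6 kN; rupture φR_n = 0.75×0.6×450×8×298 = 482.8 kN; take 482.8 kN (rupture).
Tension yield (gross): A_g = 80×8 = 640 mm². φR_n = 0.90 × 350 × 640 = 201.6 kN.
Governing: min(371.7, 482.8, 201.6) = 201.6 kN → gross-section yield.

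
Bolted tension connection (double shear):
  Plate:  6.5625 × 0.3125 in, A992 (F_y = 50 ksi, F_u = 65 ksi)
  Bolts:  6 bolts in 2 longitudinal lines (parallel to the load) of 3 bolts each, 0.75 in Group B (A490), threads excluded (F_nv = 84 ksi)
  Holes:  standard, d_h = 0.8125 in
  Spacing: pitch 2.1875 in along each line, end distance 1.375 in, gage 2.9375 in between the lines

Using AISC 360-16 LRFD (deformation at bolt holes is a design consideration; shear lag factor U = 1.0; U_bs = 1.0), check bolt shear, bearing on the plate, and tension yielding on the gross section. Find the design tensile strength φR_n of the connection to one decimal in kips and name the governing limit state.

Bolt shear: A_b = π(0.75)²/4 = 0.44179 in². φR_n = 0.75 × 84 × 0.44179 × 6 × 2 = 334.0 kips.
Bearing (0.3125 in plate, F_u = 65 ksi): end bolts L_c = 1.375 − 0.8125/2 = 0.96875, R_n = min(1.2×0.96875×0.3125×65, 2.4×0.75×0.3125×65) = 23.613 kips/bolt; interior L_c = 2.1875 − 0.8125 = 1.375, R_n = 33.516 kips/bolt. φR_n = 0.75 × (2×23.613 + 4×33.516) = 136.0 kips.
Tension yield (gross): A_g = 6.5625×0.3125 = 2.0508 in². φR_n = 0.90 × 50 × 2.0508 = 92.3 kips.
Governing: min(334.0, 136.0, 92.3) = 92.3 kips → gross-section yield.

92.3 kips (gross-section yield governs)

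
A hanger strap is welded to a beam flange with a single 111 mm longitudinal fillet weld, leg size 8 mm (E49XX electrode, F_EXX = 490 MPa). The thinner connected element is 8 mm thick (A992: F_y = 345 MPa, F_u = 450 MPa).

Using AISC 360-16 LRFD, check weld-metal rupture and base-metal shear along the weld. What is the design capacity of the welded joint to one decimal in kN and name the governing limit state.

Weld metal: throat = 0.707×8 = 5.656 mm, L = 111 mm. φR_n = 0.75 × 0.6 × 490 × 5.656 × 111 = 138.4 kN.
Base metal shear (8 mm plate): yield φR_n = 1.0×0.6×345×8×111 = 183.8 kN; rupture φR_n = 0.75×0.6×450×8×111 = 179.8 kN; take 179.8 kN (rupture).
Governing: min(138.4, 179.8) = 138.4 kN → weld metal.

138.4 kN (weld metal governs)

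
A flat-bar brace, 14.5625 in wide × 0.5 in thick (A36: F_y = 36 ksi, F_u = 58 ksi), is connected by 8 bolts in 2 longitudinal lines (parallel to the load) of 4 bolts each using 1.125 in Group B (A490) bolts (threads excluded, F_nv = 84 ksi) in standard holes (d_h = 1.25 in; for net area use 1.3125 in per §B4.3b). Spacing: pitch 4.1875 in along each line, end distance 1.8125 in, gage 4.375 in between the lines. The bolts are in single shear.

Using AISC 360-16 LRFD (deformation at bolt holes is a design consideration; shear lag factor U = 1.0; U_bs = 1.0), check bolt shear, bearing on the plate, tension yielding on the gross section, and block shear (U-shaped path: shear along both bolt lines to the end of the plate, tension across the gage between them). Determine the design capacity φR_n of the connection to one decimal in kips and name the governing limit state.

Bolt shear: A_b = π(1.125)²/4 = 0.99402 in². φR_n = 0.75 × 84 × 0.99402 × 8 × 1 = 501.0 kips.
Bearing (0.5 in plate, F_u = 58 ksi): end bolts L_c = 1.8125 − 1.25/2 = 1.1875, R_n = min(1.2×1.1875×0.5×58, 2.4×1.125×0.5×58) = 41.325 kips/bolt; interior L_c = 4.1875 − 1.25 = 2.9375, R_n = 78.3 kips/bolt. φR_n = 0.75 × (2×41.325 + 6×78.3) = 414.3 kips.
Tension yield (gross): A_g = 14.5625×0.5 = 7.2813 in². φR_n = 0.90 × 36 × 7.2813 = 235.9 kips.
Block shear: shear path 2×[1.8125+3×4.1875] = 2×14.375 in, A_gv = 14.375, A_nv = 2×(14.375 − 3.5×1.3125)×0.5 = 9.7813 in²; tension across gage: (4.375 − 1×1.3125)×0.5 = 1.5313 in². R_n = min(0.6×58×9.7813, 0.6×36×14.375) + 1.0×58×1.5313 = min(340.39, 310.5) + 88.815 = 399.32 kips. φR_n = 0.75 × 399.32 = 299.5 kips.
Governing: min(501.0, 414.3, 235.9, 299.5) = 235.9 kips → gross-section yield.

235.9 kips (gross-section yield governs)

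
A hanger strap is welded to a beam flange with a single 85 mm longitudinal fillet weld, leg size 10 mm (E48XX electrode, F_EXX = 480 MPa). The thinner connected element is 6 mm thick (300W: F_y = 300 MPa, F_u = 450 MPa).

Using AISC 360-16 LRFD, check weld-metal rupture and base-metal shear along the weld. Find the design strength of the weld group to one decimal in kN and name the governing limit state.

91.8 kN (base-metal shear governs)

Weld metal: throat = 0.707×10 = 7.07 mm, L = 85 mm. φR_n = 0.75 × 0.6 × 480 × 7.07 × 85 = 129.8 kN.
Base metal shear (6 mm plate): yield φR_n = 1.0×0.6×300×6×85 = 91.8 kN; rupture φR_n = 0.75×0.6×450×6×85 = 103.3 kN; take 91.8 kN (yield).
Governing: min(129.8, 91.8) = 91.8 kN → base-metal shear.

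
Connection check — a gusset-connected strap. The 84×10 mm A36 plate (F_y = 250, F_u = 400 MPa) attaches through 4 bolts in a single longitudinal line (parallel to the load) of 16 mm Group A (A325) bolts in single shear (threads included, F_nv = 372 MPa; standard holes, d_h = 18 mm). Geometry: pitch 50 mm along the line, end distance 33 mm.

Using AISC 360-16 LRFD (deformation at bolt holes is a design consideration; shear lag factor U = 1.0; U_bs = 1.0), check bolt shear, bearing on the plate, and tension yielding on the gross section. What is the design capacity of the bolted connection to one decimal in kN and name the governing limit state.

Bolt shear: A_b = π(16)²/4 = 201.06 mm². φR_n = 0.75 × 372 × 201.06 × 4 × 1 = 224.4 kN.
Bearing (10 mm plate, F_u = 400 MPa): end bolts L_c = 33 − 18/2 = 24, R_n = min(1.2×24×10×400, 2.4×16×10×400) = 115.2 kN/bolt; interior L_c = 50 − 18 = 32, R_n = 153.6 kN/bolt. φR_n = 0.75 × (1×115.2 + 3×153.6) = 432.0 kN.
Tension yield (gross): A_g = 84×10 = 840 mm². φR_n = 0.90 × 250 × 840 = 189.0 kN.
Governing: min(224.4, 432.0, 189.0) = 189.0 kN → gross-section yield.

189.0 kN (gross-section yield governs)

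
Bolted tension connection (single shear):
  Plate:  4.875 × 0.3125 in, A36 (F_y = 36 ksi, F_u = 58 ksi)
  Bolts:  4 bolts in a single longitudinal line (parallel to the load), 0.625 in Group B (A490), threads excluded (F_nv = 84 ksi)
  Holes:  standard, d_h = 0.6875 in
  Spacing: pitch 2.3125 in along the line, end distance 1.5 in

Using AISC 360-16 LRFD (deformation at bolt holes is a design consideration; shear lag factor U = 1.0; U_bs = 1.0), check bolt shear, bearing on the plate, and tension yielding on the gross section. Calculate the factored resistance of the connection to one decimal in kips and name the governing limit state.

Bolt shear: A_b = π(0.625)²/4 = 0.3068 in². φR_n = 0.75 × 84 × 0.3068 × 4 × 1 = 77.3 kips.
Bearing (0.3125 in plate, F_u = 58 ksi): end bolts L_c = 1.5 − 0.6875/2 = 1.15625, R_n = min(1.2×1.15625×0.3125×58, 2.4×0.625×0.3125×58) = 25.148 kips/bolt; interior L_c = 2.3125 − 0.6875 = 1.625, R_n = 27.188 kips/bolt. φR_n = 0.75 × (1×25.148 + 3×27.188) = 80.0 kips.
Tension yield (gross): A_g = 4.875×0.3125 = 1.5234 in². φR_n = 0.90 × 36 × 1.5234 = 49.4 kips.
Governing: min(77.3, 80.0, 49.4) = 49.4 kips → gross-section yield.

49.4 kips (gross-section yield governs)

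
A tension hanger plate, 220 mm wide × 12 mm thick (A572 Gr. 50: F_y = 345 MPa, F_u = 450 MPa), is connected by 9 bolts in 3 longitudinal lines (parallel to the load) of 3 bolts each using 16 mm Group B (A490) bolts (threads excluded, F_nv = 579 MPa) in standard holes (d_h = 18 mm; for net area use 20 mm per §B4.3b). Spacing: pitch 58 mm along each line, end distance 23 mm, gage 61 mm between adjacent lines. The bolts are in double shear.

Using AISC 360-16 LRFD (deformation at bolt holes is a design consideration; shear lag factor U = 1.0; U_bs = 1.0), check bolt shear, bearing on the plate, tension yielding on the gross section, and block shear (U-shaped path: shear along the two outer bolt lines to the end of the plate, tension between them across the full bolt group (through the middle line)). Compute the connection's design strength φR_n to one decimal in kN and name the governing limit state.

Bolt shear: A_b = π(16)²/4 = 201.06 mm². φR_n = 0.75 × 579 × 201.06 × 9 × 2 = 1571.6 kN.
Bearing (12 mm plate, F_u = 450 MPa): end bolts L_c = 23 − 18/2 = 14, R_n = min(1.2×14×12×450, 2.4×16×12×450) = 90.72 kN/bolt; interior L_c = 58 − 18 = 40, R_n = 207.36 kN/bolt. φR_n = 0.75 × (3×90.72 + 6×207.36) = 1137.2 kN.
Tension yield (gross): A_g = 220×12 = 2640 mm². φR_n = 0.90 × 345 × 2640 = 819.7 kN.
Block shear: shear path 2×[23+2×58] = 2×139 mm, A_gv = 3336, A_nv = 2×(139 − 2.5×20)×12 = 2136 mm²; tension across gage: (122 − 2×20)×12 = 984 mm². R_n = min(0.6×450×2136, 0.6×345×3336) + 1.0×450×984 = min(576.72, 690.55) + 442.8 = 1019.5 kN. φR_n = 0.75 × 1019.5 = 764.6 kN.
Governing: min(1571.6, 1137.2, 819.7, 764.6) = 764.6 kN → block shear.

764.6 kN (block shear governs)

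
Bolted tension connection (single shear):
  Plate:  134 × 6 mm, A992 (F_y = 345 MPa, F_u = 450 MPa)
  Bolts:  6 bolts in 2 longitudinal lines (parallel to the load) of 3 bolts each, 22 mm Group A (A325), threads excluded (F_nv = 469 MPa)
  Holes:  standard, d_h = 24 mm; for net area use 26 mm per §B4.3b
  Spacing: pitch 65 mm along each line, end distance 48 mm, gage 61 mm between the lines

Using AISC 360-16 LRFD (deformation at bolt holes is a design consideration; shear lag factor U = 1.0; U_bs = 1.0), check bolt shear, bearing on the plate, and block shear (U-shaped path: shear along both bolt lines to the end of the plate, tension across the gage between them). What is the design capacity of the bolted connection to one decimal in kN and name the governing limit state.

Bolt shear: A_b = π(22)²/4 = 380.13 mm². φR_n = 0.75 × 469 × 380.13 × 6 × 1 = 802.3 kN.
Bearing (6 mm plate, F_u = 450 MPa): end bolts L_c = 48 − 24/2 = 36, R_n = min(1.2×36×6×450, 2.4×22×6×450) = 116.64 kN/bolt; interior L_c = 65 − 24 = 41, R_n = 132.84 kN/bolt. φR_n = 0.75 × (2×116.64 + 4×132.84) = 573.5 kN.
Block shear: shear path 2×[48+2×65] = 2×178 mm, A_gv = 2136, A_nv = 2×(178 − 2.5×26)×6 = 1356 mm²; tension across gage: (61 − 1×26)×6 = 210 mm². R_n = min(0.6×450×1356, 0.6×345×2136) + 1.0×450×210 = min(366.12, 442.15) + 94.5 = 460.62 kN. φR_n = 0.75 × 460.62 = 345.5 kN.
Governing: min(802.3, 573.5, 345.5) = 345.5 kN → block shear.

345.5 kN (block shear governs)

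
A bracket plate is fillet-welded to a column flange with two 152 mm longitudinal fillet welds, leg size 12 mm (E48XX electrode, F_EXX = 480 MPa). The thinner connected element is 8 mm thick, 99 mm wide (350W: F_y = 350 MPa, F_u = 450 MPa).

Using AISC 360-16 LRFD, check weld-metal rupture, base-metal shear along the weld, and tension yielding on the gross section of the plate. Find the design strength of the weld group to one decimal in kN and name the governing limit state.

249.5 kN (gross-section yield governs)

Weld metal: throat = 0.707×12 = 8.484 mm, L = 2×152 = 304 mm. φR_n = 0.75 × 0.6 × 480 × 8.484 × 304 = 557.1 kN.
Base metal shear (8 mm plate): yield φR_n = 1.0×0.6×350×8×304 = 510.7 kN; rupture φR_n = 0.75×0.6×450×8×304 = 492.5 kN; take 492.5 kN (rupture).
Tension yield (gross): A_g = 99×8 = 792 mm². φR_n = 0.90 × 350 × 792 = 249.5 kN.
Governing: min(557.1, 492.5, 249.5) = 249.5 kN → gross-section yield.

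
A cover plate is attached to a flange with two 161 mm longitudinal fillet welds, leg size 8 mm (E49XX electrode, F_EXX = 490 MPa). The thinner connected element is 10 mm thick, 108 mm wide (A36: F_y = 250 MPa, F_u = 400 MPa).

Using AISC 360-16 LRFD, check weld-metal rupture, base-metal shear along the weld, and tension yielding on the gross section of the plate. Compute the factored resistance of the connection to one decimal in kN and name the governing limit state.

Weld metal: throat = 0.707×8 = 5.656 mm, L = 2×161 = 322 mm. φR_n = 0.75 × 0.6 × 490 × 5.656 × 322 = 401.6 kN.
Base metal shear (10 mm plate): yield φR_n = 1.0×0.6×250×10×322 = 483.0 kN; rupture φR_n = 0.75×0.6×400×10×322 = 579.6 kN; take 483.0 kN (yield).
Tension yield (gross): A_g = 108×10 = 1080 mm². φR_n = 0.90 × 250 × 1080 = 243.0 kN.
Governing: min(401.6, 483.0, 243.0) = 243.0 kN → gross-section yield.

243.0 kN (gross-section yield governs)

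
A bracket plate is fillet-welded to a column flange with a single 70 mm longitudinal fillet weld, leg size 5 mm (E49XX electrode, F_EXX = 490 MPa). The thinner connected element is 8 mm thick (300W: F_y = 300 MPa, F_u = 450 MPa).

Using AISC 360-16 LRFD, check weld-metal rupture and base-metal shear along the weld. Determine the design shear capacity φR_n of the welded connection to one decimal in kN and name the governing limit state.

54.6 kN (weld metal governs)

Weld metal: throat = 0.707×5 = 3.535 mm, L = 70 mm. φR_n = 0.75 × 0.6 × 490 × 3.535 × 70 = 54.6 kN.
Base metal shear (8 mm plate): yield φR_n = 1.0×0.6×300×8×70 = 100.8 kN; rupture φR_n = 0.75×0.6×450×8×70 = 113.4 kN; take 100.8 kN (yield).
Governing: min(54.6, 100.8) = 54.6 kN → weld metal.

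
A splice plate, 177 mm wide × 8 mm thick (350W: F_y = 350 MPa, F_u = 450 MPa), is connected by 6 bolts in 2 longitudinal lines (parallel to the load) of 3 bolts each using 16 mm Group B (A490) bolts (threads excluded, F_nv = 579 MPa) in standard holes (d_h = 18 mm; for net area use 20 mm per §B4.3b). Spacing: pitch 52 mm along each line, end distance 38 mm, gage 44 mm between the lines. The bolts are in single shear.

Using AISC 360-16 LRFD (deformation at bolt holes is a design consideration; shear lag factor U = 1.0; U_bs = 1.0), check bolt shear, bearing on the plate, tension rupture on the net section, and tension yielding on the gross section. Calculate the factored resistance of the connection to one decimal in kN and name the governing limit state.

Bolt shear: A_b = π(16)²/4 = 201.06 mm². φR_n = 0.75 × 579 × 201.06 × 6 × 1 = 523.9 kN.
Bearing (8 mm plate, F_u = 450 MPa): end bolts L_c = 38 − 18/2 = 29, R_n = min(1.2×29×8×450, 2.4×16×8×450) = 125.28 kN/bolt; interior L_c = 52 − 18 = 34, R_n = 138.24 kN/bolt. φR_n = 0.75 × (2×125.28 + 4×138.24) = 602.6 kN.
Tension rupture (net): A_n = (177 − 2×20)×8 = 1096 mm² (U = 1.0, A_e = A_n). φR_n = 0.75 × 450 × 1096 = 369.9 kN.
Tension yield (gross): A_g = 177×8 = 1416 mm². φR_n = 0.90 × 350 × 1416 = 446.0 kN.
Governing: min(523.9, 602.6, 369.9, 446.0) = 369.9 kN → net-section rupture.

369.9 kN (net-section rupture governs)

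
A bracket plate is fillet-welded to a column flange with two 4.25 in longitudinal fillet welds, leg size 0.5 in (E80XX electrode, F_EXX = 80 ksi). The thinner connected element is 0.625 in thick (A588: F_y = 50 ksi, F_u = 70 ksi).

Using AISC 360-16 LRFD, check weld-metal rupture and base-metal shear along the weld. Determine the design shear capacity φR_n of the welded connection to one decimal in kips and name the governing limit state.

108.2 kips (weld metal governs)

Weld metal: throat = 0.707×0.5 = 0.3535 in, L = 2×4.25 = 8.5 in. φR_n = 0.75 × 0.6 × 80 × 0.3535 × 8.5 = 108.2 kips.
Base metal shear (0.625 in plate): yield φR_n = 1.0×0.6×50×0.625×8.5 = 159.4 kips; rupture φR_n = 0.75×0.6×70×0.625×8.5 = 167.3 kips; take 159.4 kips (yield).
Governing: min(108.2, 159.4) = 108.2 kips → weld metal.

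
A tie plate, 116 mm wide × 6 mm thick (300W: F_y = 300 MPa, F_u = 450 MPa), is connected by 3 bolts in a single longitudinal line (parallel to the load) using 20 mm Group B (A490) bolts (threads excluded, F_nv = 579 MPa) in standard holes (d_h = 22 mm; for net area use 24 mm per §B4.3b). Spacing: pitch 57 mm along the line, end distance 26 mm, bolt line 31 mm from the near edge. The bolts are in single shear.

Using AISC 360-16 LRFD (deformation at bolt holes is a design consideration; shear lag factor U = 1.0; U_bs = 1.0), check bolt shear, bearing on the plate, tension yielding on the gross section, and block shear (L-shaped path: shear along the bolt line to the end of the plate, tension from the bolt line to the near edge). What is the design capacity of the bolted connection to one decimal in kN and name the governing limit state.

Bolt shear: A_b = π(20)²/4 = 314.16 mm². φR_n = 0.75 × 579 × 314.16 × 3 × 1 = 409.3 kN.
Bearing (6 mm plate, F_u = 450 MPa): end bolts L_c = 26 − 22/2 = 15, R_n = min(1.2×15×6×450, 2.4×20×6×450) = 48.6 kN/bolt; interior L_c = 57 − 22 = 35, R_n = 113.4 kN/bolt. φR_n = 0.75 × (1×48.6 + 2×113.4) = 206.6 kN.
Tension yield (gross): A_g = 116×6 = 696 mm². φR_n = 0.90 × 300 × 696 = 187.9 kN.
Block shear: shear path 1×[26+2×57] = 1×140 mm, A_gv = 840, A_nv = 1×(140 − 2.5×24)×6 = 480 mm²; tension to near edge: (31 − 0.5×24)×6 = 114 mm². R_n = min(0.6×450×480, 0.6×300×840) + 1.0×450×114 = min(129.6, 151.2) + 51.3 = 180.9 kN. φR_n = 0.75 × 180.9 = 135.7 kN.
Governing: min(409.3, 206.6, 187.9, 135.7) = 135.7 kN → block shear.

135.7 kN (block shear governs)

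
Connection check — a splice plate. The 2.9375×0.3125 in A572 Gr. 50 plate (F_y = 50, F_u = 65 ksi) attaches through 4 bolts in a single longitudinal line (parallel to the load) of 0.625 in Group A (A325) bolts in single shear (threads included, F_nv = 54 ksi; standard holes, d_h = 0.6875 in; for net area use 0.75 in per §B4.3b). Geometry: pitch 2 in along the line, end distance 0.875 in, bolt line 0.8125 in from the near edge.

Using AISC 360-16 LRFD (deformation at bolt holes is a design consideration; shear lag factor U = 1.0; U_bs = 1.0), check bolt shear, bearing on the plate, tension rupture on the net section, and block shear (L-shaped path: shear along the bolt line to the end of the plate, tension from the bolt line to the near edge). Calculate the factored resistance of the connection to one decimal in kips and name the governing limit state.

33.3 kips (net-section rupture governs)

Bolt shear: A_b = π(0.625)²/4 = 0.3068 in². φR_n = 0.75 × 54 × 0.3068 × 4 × 1 = 49.7 kips.
Bearing (0.3125 in plate, F_u = 65 ksi): end bolts L_c = 0.875 − 0.6875/2 = 0.53125, R_n = min(1.2×0.53125×0.3125×65, 2.4×0.625×0.3125×65) = 12.949 kips/bolt; interior L_c = 2 − 0.6875 = 1.3125, R_n = 30.469 kips/bolt. φR_n = 0.75 × (1×12.949 + 3×30.469) = 78.3 kips.
Tension rupture (net): A_n = (2.9375 − 1×0.75)×0.3125 = 0.68359 in² (U = 1.0, A_e = A_n). φR_n = 0.75 × 65 × 0.68359 = 33.3 kips.
Block shear: shear path 1×[0.875+3×2] = 1×6.875 in, A_gv = 2.1484, A_nv = 1×(6.875 − 3.5×0.75)×0.3125 = 1.3281 in²; tension to near edge: (0.8125 − 0.5×0.75)×0.3125 = 0.13672 in². R_n = min(0.6×65×1.3281, 0.6×50×2.1484) + 1.0×65×0.13672 = min(51.796, 64.452) + 8.8868 = 60.683 kips. φR_n = 0.75 × 60.683 = 45.5 kips.
Governing: min(49.7, 78.3, 33.3, 45.5) = 33.3 kips → net-section rupture.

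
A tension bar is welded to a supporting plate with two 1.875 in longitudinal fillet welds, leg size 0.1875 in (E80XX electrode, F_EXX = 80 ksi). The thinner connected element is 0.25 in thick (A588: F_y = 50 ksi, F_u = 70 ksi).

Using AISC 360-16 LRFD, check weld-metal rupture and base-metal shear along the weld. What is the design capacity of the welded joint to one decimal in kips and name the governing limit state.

17.9 kips (weld metal governs)

Weld metal: throat = 0.707×0.1875 = 0.13256 in, L = 2×1.875 = 3.75 in. φR_n = 0.75 × 0.6 × 80 × 0.13256 × 3.75 = 17.9 kips.
Base metal shear (0.25 in plate): yield φR_n = 1.0×0.6×50×0.25×3.75 = 28.1 kips; rupture φR_n = 0.75×0.6×70×0.25×3.75 = 29.5 kips; take 28.1 kips (yield).
Governing: min(17.9, 28.1) = 17.9 kips → weld metal.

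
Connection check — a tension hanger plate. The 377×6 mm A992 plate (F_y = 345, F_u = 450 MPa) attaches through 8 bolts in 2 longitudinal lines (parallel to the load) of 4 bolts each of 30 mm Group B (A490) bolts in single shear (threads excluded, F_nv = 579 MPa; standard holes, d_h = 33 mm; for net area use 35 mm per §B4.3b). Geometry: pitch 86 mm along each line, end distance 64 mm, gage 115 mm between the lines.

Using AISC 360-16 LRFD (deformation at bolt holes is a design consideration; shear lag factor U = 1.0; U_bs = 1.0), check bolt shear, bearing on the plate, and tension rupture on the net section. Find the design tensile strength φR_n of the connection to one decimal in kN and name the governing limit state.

Bolt shear: A_b = π(30)²/4 = 706.86 mm². φR_n = 0.75 × 579 × 706.86 × 8 × 1 = 2455.6 kN.
Bearing (6 mm plate, F_u = 450 MPa): end bolts L_c = 64 − 33/2 = 47.5, R_n = min(1.2×47.5×6×450, 2.4×30×6×450) = 153.9 kN/bolt; interior L_c = 86 − 33 = 53, R_n = 171.72 kN/bolt. φR_n = 0.75 × (2×153.9 + 6×171.72) = 1003.6 kN.
Tension rupture (net): A_n = (377 − 2×35)×6 = 1842 mm² (U = 1.0, A_e = A_n). φR_n = 0.75 × 450 × 1842 = 621.7 kN.
Governing: min(2455.6, 1003.6, 621.7) = 621.7 kN → net-section rupture.

621.7 kN (net-section rupture governs)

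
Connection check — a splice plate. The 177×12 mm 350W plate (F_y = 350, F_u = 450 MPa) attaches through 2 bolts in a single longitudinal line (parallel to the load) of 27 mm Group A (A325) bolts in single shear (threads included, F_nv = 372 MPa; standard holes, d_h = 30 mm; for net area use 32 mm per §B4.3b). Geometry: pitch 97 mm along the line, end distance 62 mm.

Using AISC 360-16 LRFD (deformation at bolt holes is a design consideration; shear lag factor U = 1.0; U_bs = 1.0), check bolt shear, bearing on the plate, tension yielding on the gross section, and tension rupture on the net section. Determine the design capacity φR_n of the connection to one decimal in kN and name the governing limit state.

Bolt shear: A_b = π(27)²/4 = 572.56 mm². φR_n = 0.75 × 372 × 572.56 × 2 × 1 = 319.5 kN.
Bearing (12 mm plate, F_u = 450 MPa): end bolts L_c = 62 − 30/2 = 47, R_n = min(1.2×47×12×450, 2.4×27×12×450) = 304.56 kN/bolt; interior L_c = 97 − 30 = 67, R_n = 349.92 kN/bolt. φR_n = 0.75 × (1×304.56 + 1×349.92) = 490.9 kN.
Tension yield (gross): A_g = 177×12 = 2124 mm². φR_n = 0.90 × 350 × 2124 = 669.1 kN.
Tension rupture (net): A_n = (177 − 1×32)×12 = 1740 mm² (U = 1.0, A_e = A_n). φR_n = 0.75 × 450 × 1740 = 587.3 kN.
Governing: min(319.5, 490.9, 669.1, 587.3) = 319.5 kN → bolt shear.

319.5 kN (bolt shear governs)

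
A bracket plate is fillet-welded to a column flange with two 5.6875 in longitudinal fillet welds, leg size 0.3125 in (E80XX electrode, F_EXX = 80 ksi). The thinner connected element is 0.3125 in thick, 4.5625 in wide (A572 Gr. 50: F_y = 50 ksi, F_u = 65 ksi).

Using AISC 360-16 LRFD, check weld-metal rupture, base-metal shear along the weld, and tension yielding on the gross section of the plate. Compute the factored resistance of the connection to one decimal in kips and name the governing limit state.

Weld metal: throat = 0.707×0.3125 = 0.22094 in, L = 2×5.6875 = 11.375 in. φR_n = 0.75 × 0.6 × 80 × 0.22094 × 11.375 = 90.5 kips.
Base metal shear (0.3125 in plate): yield φR_n = 1.0×0.6×50×0.3125×11.375 = 106.6 kips; rupture φR_n = 0.75×0.6×65×0.3125×11.375 = 104.0 kips; take 104.0 kips (rupture).
Tension yield (gross): A_g = 4.5625×0.3125 = 1.4258 in². φR_n = 0.90 × 50 × 1.4258 = 64.2 kips.
Governing: min(90.5, 104.0, 64.2) = 64.2 kips → gross-section yield.

64.2 kips (gross-section yield governs)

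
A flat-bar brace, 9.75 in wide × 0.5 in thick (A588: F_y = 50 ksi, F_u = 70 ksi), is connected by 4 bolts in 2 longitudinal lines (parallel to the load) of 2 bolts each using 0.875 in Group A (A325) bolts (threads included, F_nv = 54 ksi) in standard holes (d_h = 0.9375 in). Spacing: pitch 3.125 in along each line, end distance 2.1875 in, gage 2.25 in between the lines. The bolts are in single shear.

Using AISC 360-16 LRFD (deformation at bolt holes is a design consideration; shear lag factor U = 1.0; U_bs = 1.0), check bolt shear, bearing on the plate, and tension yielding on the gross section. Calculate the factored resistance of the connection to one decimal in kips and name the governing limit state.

97.4 kips (bolt shear governs)

Bolt shear: A_b = π(0.875)²/4 = 0.60132 in². φR_n = 0.75 × 54 × 0.60132 × 4 × 1 = 97.4 kips.
Bearing (0.5 in plate, F_u = 70 ksi): end bolts L_c = 2.1875 − 0.9375/2 = 1.71875, R_n = min(1.2×1.71875×0.5×70, 2.4×0.875×0.5×70) = 72.188 kips/bolt; interior L_c = 3.125 − 0.9375 = 2.1875, R_n = 73.5 kips/bolt. φR_n = 0.75 × (2×72.188 + 2×73.5) = 218.5 kips.
Tension yield (gross): A_g = 9.75×0.5 = 4.875 in². φR_n = 0.90 × 50 × 4.875 = 219.4 kips.
Governing: min(97.4, 218.5, 219.4) = 97.4 kips → bolt shear.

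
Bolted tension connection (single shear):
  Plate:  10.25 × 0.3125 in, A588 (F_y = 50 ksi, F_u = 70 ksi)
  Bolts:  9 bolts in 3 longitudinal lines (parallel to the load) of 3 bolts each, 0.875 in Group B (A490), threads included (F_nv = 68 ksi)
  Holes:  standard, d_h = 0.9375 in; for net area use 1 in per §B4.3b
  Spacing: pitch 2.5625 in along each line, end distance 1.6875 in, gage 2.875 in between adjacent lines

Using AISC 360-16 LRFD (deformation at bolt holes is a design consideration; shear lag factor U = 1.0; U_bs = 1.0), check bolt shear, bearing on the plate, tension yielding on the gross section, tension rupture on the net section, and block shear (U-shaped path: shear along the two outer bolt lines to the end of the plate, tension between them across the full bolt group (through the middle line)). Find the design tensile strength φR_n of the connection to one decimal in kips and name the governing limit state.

118.9 kips (net-section rupture governs)

Bolt shear: A_b = π(0.875)²/4 = 0.60132 in². φR_n = 0.75 × 68 × 0.60132 × 9 × 1 = 276.0 kips.
Bearing (0.3125 in plate, F_u = 70 ksi): end bolts L_c = 1.6875 − 0.9375/2 = 1.21875, R_n = min(1.2×1.21875×0.3125×70, 2.4×0.875×0.3125×70) = 31.992 kips/bolt; interior L_c = 2.5625 − 0.9375 = 1.625, R_n = 42.656 kips/bolt. φR_n = 0.75 × (3×31.992 + 6×42.656) = 263.9 kips.
Tension yield (gross): A_g = 10.25×0.3125 = 3.2031 in². φR_n = 0.90 × 50 × 3.2031 = 144.1 kips.
Tension rupture (net): A_n = (10.25 − 3×1)×0.3125 = 2.2656 in² (U = 1.0, A_e = A_n). φR_n = 0.75 × 70 × 2.2656 = 118.9 kips.
Block shear: shear path 2×[1.6875+2×2.5625] = 2×6.8125 in, A_gv = 4.2578, A_nv = 2×(6.8125 − 2.5×1)×0.3125 = 2.6953 in²; tension across gage: (5.75 − 2×1)×0.3125 = 1.1719 in². R_n = min(0.6×70×2.6953, 0.6×50×4.2578) + 1.0×70×1.1719 = min(113.2, 127.73) + 82.033 = 195.23 kips. φR_n = 0.75 × 195.23 = 146.4 kips.
Governing: min(276.0, 263.9, 144.1, 118.9, 146.4) = 118.9 kips → net-section rupture.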